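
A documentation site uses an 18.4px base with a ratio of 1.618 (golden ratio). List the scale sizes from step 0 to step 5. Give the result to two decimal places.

18.40px, 29.77px, 48.17px, 77.94px, 126.10px, 204.04px

Step 0: 18.4px
Step 1: 18.4 × 1.618 = 29.77
Step 2: 18.4 × 1.618² = 48.17
Step 3: 18.4 × 1.618³ = 77.94
Step 4: 18.4 × 1.618⁴ = 126.10
Step 5: 18.4 × 1.618⁵ = 204.04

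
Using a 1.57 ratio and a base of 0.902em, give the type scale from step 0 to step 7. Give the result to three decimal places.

Step 0: 0.902em
Step 1: 0.902 × 1.57 = 1.416
Step 2: 0.902 × 1.57² = 2.223
Step 3: 0.902 × 1.57³ = 3.491
Step 4: 0.902 × 1.57⁴ = 5.480
Step 5: 0.902 × 1.57⁵ = 8.604
Step 6: 0.902 × 1.57⁶ = 13.508
Step 7: 0.902 × 1.57⁷ = 21.208

0.902em, 1.416em, 2.223em, 3.491em, 5.480em, 8.604em, 13.508em, 21.208em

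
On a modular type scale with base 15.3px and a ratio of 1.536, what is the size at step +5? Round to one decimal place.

130.8px

Each step on a modular scale multiplies by the ratio, so the size n steps from the base is base × ratioⁿ.
15.3 × 1.536⁵ = 15.3 × 8.54980 ≈ 130.81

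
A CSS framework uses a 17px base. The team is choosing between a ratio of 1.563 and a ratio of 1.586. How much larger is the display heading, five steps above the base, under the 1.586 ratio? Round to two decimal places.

12.02px

At 1.563: 17.0 × 1.563⁵ = 158.5783px
At 1.586: 17.0 × 1.586⁵ = 170.5944px
Difference: 170.5944 − 158.5783 = 12.0161px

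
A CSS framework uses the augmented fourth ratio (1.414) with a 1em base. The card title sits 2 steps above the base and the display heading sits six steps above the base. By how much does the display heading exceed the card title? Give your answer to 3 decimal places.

Step 2: 1.0 × 1.414² = 1.99940em
Step 6: 1.0 × 1.414⁶ = 7.99275em
Difference: 7.99275 − 1.99940 = 5.99335em

5.993em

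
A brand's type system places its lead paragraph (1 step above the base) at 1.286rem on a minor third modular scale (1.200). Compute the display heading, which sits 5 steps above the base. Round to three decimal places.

2.667rem

1.286 × 1.200⁴ = 1.286 × 2.07360 ≈ 2.667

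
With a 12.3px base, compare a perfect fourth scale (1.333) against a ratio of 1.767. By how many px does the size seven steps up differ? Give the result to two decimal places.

569.56px

Perfect fourth: 12.3 × 1.333⁷ = 91.9848px
At 1.767: 12.3 × 1.767⁷ = 661.5474px
Difference: 661.5474 − 91.9848 = 569.5626px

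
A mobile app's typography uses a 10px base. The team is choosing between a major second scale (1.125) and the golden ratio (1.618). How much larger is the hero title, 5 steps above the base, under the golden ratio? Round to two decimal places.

92.87px

Major second: 10.0 × 1.125⁵ = 18.0203px
Golden ratio: 10.0 × 1.618⁵ = 110.8901px
Difference: 110.8901 − 18.0203 = 92.8698px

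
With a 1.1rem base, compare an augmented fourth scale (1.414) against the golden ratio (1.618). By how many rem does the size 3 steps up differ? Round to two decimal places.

1.55rem

Augmented fourth: 1.1 × 1.414³ = 3.1099rem
Golden ratio: 1.1 × 1.618³ = 4.6594rem
Difference: 4.6594 − 3.1099 = 1.5495rem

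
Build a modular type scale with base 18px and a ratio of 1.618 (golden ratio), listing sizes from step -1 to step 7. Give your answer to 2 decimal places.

11.12px, 18.00px, 29.12px, 47.12px, 76.24px, 123.36px, 199.60px, 322.96px, 522.54px

Step -1: 18.0 ÷ 1.618 = 11.12
Step 0: 18px
Step 1: 18.0 × 1.618 = 29.12
Step 2: 18.0 × 1.618² = 47.12
Step 3: 18.0 × 1.618³ = 76.24
Step 4: 18.0 × 1.618⁴ = 123.36
Step 5: 18.0 × 1.618⁵ = 199.60
Step 6: 18.0 × 1.618⁶ = 322.96
Step 7: 18.0 × 1.618⁷ = 522.54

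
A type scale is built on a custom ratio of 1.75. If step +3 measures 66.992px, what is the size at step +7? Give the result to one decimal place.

628.3px

66.992 × 1.75⁴ = 66.992 × 9.37891 ≈ 628.312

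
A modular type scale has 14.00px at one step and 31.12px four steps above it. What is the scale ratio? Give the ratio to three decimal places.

r⁴ = 31.12 / 14.00, so r = (31.12/14.00)^(1/4).
r = 2.2229^(1/4) ≈ 1.2210

1.221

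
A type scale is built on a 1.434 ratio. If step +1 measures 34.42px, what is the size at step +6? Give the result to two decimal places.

34.42 × 1.434⁵ = 34.42 × 6.06381 ≈ 208.716

208.72px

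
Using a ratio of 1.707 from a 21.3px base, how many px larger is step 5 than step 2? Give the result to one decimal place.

246.6px

Step 2: 21.3 × 1.707² = 62.065px
Step 5: 21.3 × 1.707⁵ = 308.708px
Difference: 308.708 − 62.065 = 246.643px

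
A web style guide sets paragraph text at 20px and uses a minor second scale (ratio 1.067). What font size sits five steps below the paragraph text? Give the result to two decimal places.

14.46px

Each step on a modular scale multiplies by the ratio, so the size n steps from the base is base × ratioⁿ.
20.0 ÷ 1.067⁵ = 20.0 ÷ 1.38300 ≈ 14.46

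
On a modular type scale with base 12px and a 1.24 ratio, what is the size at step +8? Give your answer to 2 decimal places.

67.07px

Every step multiplies by the scale ratio.
12.0 × 1.24⁸ = 12.0 × 5.58951 ≈ 67.07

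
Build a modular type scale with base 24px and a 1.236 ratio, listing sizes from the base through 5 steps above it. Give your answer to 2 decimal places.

Step 0: 24px
Step 1: 24.0 × 1.236 = 29.66
Step 2: 24.0 × 1.236² = 36.66
Step 3: 24.0 × 1.236³ = 45.32
Step 4: 24.0 × 1.236⁴ = 56.01
Step 5: 24.0 × 1.236⁵ = 69.23

24.00px, 29.66px, 36.66px, 45.32px, 56.01px, 69.23px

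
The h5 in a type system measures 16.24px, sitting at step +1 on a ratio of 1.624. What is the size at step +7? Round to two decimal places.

297.92px

16.24 × 1.624⁶ = 16.24 × 18.34493 ≈ 297.922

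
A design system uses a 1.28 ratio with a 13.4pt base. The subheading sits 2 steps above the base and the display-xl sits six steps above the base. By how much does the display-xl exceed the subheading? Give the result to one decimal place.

Step 2: 13.4 × 1.28² = 21.955pt
Step 6: 13.4 × 1.28⁶ = 58.934pt
Difference: 58.934 − 21.955 = 36.979pt

37.0pt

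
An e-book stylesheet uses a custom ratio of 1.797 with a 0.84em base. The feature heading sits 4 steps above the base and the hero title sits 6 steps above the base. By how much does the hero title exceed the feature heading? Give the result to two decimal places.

19.53em

Step 4: 0.84 × 1.797⁴ = 8.7593em
Step 6: 0.84 × 1.797⁶ = 28.2858em
Difference: 28.2858 − 8.7593 = 19.5265em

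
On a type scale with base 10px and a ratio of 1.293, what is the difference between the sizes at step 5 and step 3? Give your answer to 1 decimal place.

Step 3: 10.0 × 1.293³ = 21.617px
Step 5: 10.0 × 1.293⁵ = 36.140px
Difference: 36.140 − 21.617 = 14.523px

14.5px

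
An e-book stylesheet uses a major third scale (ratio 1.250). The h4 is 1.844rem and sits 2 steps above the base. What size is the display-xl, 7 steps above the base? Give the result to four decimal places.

5.6274rem

Moving from step +2 to step +7 is 5 steps up, so multiply by r⁵.
1.844 × 1.250⁵ = 1.844 × 3.05176 ≈ 5.6274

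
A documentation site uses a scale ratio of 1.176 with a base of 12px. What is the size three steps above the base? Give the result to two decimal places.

Every step multiplies by the scale ratio.
12.0 × 1.176³ = 12.0 × 1.62638 ≈ 19.52

19.52px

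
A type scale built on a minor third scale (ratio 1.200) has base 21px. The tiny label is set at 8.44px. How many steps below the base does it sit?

5

1.200ⁿ = 21 / 8.44 = 2.4882
n = ln(2.4882) / ln(1.200) = 0.9115 / 0.1823 ≈ 5.00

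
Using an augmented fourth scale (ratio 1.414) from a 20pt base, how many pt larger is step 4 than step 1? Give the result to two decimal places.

51.67pt

Step 1: 20.0 × 1.414 = 28.2800pt
Step 4: 20.0 × 1.414⁴ = 79.9517pt
Difference: 79.9517 − 28.2800 = 51.6717pt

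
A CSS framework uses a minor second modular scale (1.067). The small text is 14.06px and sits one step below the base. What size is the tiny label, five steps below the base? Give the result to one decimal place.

Moving from step -1 to step -5 is 4 steps down, so divide by r⁴.
14.06 ÷ 1.067⁴ = 14.06 ÷ 1.29616 ≈ 10.847

10.8px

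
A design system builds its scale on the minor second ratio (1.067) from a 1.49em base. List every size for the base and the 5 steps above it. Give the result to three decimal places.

Step 0: 1.49em
Step 1: 1.49 × 1.067 = 1.590
Step 2: 1.49 × 1.067² = 1.696
Step 3: 1.49 × 1.067³ = 1.810
Step 4: 1.49 × 1.067⁴ = 1.931
Step 5: 1.49 × 1.067⁵ = 2.061

1.490em, 1.590em, 1.696em, 1.810em, 1.931em, 2.061em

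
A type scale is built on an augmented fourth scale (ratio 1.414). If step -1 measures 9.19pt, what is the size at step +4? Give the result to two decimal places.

9.19 × 1.414⁵ = 9.19 × 5.65258 ≈ 51.947

51.95pt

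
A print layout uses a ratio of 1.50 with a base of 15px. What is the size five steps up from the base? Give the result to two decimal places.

15.0 × 1.50⁵ = 15.0 × 7.59375 ≈ 113.91

113.91px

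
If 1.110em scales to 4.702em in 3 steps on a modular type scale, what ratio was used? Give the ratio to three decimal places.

r³ = 4.702 / 1.110, so r = (4.702/1.110)^(1/3).
r = 4.2360^(1/3) ≈ 1.6180

1.618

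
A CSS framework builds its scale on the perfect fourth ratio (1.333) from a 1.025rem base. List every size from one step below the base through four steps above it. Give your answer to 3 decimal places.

0.769rem, 1.025rem, 1.366rem, 1.821rem, 2.428rem, 3.236rem

Step -1: 1.025 ÷ 1.333 = 0.769
Step 0: 1.025rem
Step 1: 1.025 × 1.333 = 1.366
Step 2: 1.025 × 1.333² = 1.821
Step 3: 1.025 × 1.333³ = 2.428
Step 4: 1.025 × 1.333⁴ = 3.236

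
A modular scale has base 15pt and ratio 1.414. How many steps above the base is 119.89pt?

6

1.414ⁿ = 119.89 / 15 = 7.9927
n = ln(7.9927) / ln(1.414) = 2.0785 / 0.3464 ≈ 6.00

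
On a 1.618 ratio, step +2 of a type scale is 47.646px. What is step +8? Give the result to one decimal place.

47.646 × 1.618⁶ = 47.646 × 17.94201 ≈ 854.865

854.9px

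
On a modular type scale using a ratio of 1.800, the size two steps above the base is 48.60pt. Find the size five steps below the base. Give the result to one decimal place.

Moving from step +2 to step -5 is 7 steps down, so divide by r⁷.
48.60 ÷ 1.800⁷ = 48.60 ÷ 61.22200 ≈ 0.794

0.8pt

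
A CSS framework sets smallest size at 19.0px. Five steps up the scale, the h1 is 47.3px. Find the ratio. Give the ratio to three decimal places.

r⁵ = 47.3 / 19.0, so r = (47.3/19.0)^(1/5).
r = 2.4895^(1/5) ≈ 1.2001

1.200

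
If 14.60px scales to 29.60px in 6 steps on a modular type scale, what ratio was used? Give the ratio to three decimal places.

1.125

r⁶ = 29.60 / 14.60, so r = (29.60/14.60)^(1/6).
r = 2.0274^(1/6) ≈ 1.1250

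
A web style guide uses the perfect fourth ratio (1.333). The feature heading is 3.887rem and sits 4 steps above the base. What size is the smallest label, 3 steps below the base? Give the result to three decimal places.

3.887 ÷ 1.333⁷ = 3.887 ÷ 7.47844 ≈ 0.520

0.520rem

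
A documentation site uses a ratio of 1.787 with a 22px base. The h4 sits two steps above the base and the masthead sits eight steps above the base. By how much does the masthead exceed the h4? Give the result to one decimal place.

2217.6px

Step 2: 22.0 × 1.787² = 70.254px
Step 8: 22.0 × 1.787⁸ = 2287.806px
Difference: 2287.806 − 70.254 = 2217.552px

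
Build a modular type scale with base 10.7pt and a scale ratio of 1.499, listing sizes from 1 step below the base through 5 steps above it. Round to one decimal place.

7.1pt, 10.7pt, 16.0pt, 24.0pt, 36.0pt, 54.0pt, 81.0pt

Step -1: 10.7 ÷ 1.499 = 7.1
Step 0: 10.7pt
Step 1: 10.7 × 1.499 = 16.0
Step 2: 10.7 × 1.499² = 24.0
Step 3: 10.7 × 1.499³ = 36.0
Step 4: 10.7 × 1.499⁴ = 54.0
Step 5: 10.7 × 1.499⁵ = 81.0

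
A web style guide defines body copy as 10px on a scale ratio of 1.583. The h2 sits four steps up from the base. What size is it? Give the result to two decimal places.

62.79px

10.0 × 1.583⁴ = 10.0 × 6.27948 ≈ 62.79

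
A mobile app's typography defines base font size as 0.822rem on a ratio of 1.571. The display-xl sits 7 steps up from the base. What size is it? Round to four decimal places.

A modular type scale is a geometric sequence: sizeₙ = base × rⁿ.
0.822 × 1.571⁷ = 0.822 × 23.61747 ≈ 19.4136

19.4136rem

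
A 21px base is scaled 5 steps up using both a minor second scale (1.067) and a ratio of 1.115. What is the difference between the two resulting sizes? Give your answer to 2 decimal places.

7.15px

Minor second: 21.0 × 1.067⁵ = 29.0430px
At 1.115: 21.0 × 1.115⁵ = 36.1904px
Difference: 36.1904 − 29.0430 = 7.1474px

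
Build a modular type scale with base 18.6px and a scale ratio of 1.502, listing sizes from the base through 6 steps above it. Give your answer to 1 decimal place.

18.6px, 27.9px, 42.0px, 63.0px, 94.7px, 142.2px, 213.6px

Step 0: 18.6px
Step 1: 18.6 × 1.502 = 27.9
Step 2: 18.6 × 1.502² = 42.0
Step 3: 18.6 × 1.502³ = 63.0
Step 4: 18.6 × 1.502⁴ = 94.7
Step 5: 18.6 × 1.502⁵ = 142.2
Step 6: 18.6 × 1.502⁶ = 213.6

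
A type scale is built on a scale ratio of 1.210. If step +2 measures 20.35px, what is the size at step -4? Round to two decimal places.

6.48px

20.35 ÷ 1.210⁶ = 20.35 ÷ 3.13843 ≈ 6.484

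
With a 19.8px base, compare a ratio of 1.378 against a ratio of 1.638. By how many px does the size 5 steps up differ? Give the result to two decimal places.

135.09px

At 1.378: 19.8 × 1.378⁵ = 98.3810px
At 1.638: 19.8 × 1.638⁵ = 233.4719px
Difference: 233.4719 − 98.3810 = 135.0909px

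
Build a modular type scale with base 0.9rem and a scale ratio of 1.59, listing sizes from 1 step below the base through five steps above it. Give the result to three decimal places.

Step -1: 0.9 ÷ 1.59 = 0.566
Step 0: 0.9rem
Step 1: 0.9 × 1.59 = 1.431
Step 2: 0.9 × 1.59² = 2.275
Step 3: 0.9 × 1.59³ = 3.618
Step 4: 0.9 × 1.59⁴ = 5.752
Step 5: 0.9 × 1.59⁵ = 9.146

0.566rem, 0.900rem, 1.431rem, 2.275rem, 3.618rem, 5.752rem, 9.146rem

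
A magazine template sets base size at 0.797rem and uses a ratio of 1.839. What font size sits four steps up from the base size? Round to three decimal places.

9.116rem

Every step multiplies by the scale ratio.
0.797 × 1.839⁴ = 0.797 × 11.43739 ≈ 9.116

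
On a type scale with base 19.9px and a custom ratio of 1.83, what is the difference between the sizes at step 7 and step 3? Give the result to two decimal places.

Step 3: 19.9 × 1.83³ = 121.9569px
Step 7: 19.9 × 1.83⁷ = 1367.7625px
Difference: 1367.7625 − 121.9569 = 1245.8056px

1245.81px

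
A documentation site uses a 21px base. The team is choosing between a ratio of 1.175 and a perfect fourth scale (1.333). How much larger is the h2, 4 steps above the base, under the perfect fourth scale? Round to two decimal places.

26.28px

At 1.175: 21.0 × 1.175⁴ = 40.0286px
Perfect fourth: 21.0 × 1.333⁴ = 66.3040px
Difference: 66.3040 − 40.0286 = 26.2754px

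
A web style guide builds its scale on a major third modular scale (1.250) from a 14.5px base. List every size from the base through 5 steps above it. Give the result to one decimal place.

14.5px, 18.1px, 22.7px, 28.3px, 35.4px, 44.3px

Step 0: 14.5px
Step 1: 14.5 × 1.250 = 18.1
Step 2: 14.5 × 1.250² = 22.7
Step 3: 14.5 × 1.250³ = 28.3
Step 4: 14.5 × 1.250⁴ = 35.4
Step 5: 14.5 × 1.250⁵ = 44.3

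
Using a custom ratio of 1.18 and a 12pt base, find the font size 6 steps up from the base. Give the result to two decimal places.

12.0 × 1.18⁶ = 12.0 × 2.69955 ≈ 32.39

32.39pt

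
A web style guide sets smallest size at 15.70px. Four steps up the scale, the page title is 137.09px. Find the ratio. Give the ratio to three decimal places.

r⁴ = 137.09 / 15.70, so r = (137.09/15.70)^(1/4).
r = 8.7318^(1/4) ≈ 1.7190

1.719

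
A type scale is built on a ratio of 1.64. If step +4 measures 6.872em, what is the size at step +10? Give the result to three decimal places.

133.705em

The gap is 10 − (4) = 6 steps, so the factor is 1.64^6.
6.872 × 1.64⁶ = 6.872 × 19.45643 ≈ 133.705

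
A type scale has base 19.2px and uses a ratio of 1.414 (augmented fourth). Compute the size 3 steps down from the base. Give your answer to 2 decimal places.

6.79px

Every step multiplies by the scale ratio.
19.2 ÷ 1.414³ = 19.2 ÷ 2.82715 ≈ 6.79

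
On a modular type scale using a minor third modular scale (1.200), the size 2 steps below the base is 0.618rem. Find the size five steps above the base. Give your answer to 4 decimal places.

0.618 × 1.200⁷ = 0.618 × 3.58318 ≈ 2.2144

2.2144rem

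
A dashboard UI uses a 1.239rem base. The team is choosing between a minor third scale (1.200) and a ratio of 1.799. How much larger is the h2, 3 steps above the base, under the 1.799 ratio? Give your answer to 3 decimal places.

5.073rem

Minor third: 1.239 × 1.200³ = 2.14099rem
At 1.799: 1.239 × 1.799³ = 7.21381rem
Difference: 7.21381 − 2.14099 = 5.07282rem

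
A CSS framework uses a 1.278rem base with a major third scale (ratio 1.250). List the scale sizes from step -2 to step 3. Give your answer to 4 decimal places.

0.8179rem, 1.0224rem, 1.2780rem, 1.5975rem, 1.9969rem, 2.4961rem

Step -2: 1.278 ÷ 1.250² = 0.8179
Step -1: 1.278 ÷ 1.250 = 1.0224
Step 0: 1.278rem
Step 1: 1.278 × 1.250 = 1.5975
Step 2: 1.278 × 1.250² = 1.9969
Step 3: 1.278 × 1.250³ = 2.4961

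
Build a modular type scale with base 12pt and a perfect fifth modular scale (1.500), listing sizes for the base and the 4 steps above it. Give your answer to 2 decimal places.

12.00pt, 18.00pt, 27.00pt, 40.50pt, 60.75pt

Step 0: 12pt
Step 1: 12.0 × 1.500 = 18.00
Step 2: 12.0 × 1.500² = 27.00
Step 3: 12.0 × 1.500³ = 40.50
Step 4: 12.0 × 1.500⁴ = 60.75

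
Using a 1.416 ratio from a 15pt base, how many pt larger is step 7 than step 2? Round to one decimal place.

141.1pt

Step 2: 15.0 × 1.416² = 30.076pt
Step 7: 15.0 × 1.416⁷ = 171.212pt
Difference: 171.212 − 30.076 = 141.136pt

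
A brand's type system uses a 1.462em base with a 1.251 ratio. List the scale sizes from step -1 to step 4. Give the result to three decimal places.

Step -1: 1.462 ÷ 1.251 = 1.169
Step 0: 1.462em
Step 1: 1.462 × 1.251 = 1.829
Step 2: 1.462 × 1.251² = 2.288
Step 3: 1.462 × 1.251³ = 2.862
Step 4: 1.462 × 1.251⁴ = 3.581

1.169em, 1.462em, 1.829em, 2.288em, 2.862em, 3.581em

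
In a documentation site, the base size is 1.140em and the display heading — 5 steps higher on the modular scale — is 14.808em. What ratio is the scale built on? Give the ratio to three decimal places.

The ratio satisfies 1.140 × r⁵ = 14.808, so r = (14.808 / 1.140)^(1/5).
r = 12.9895^(1/5) ≈ 1.6700

1.670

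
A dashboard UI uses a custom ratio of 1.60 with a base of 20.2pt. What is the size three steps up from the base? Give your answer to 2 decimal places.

20.2 × 1.60³ = 20.2 × 4.09600 ≈ 82.74

82.74pt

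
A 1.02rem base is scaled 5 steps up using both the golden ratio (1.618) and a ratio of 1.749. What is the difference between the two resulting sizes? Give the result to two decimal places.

5.38rem

Golden ratio: 1.02 × 1.618⁵ = 11.3108rem
At 1.749: 1.02 × 1.749⁵ = 16.6936rem
Difference: 16.6936 − 11.3108 = 5.3828rem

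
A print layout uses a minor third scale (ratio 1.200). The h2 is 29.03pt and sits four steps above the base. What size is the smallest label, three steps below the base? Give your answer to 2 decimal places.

29.03 ÷ 1.200⁷ = 29.03 ÷ 3.58318 ≈ 8.102

8.10pt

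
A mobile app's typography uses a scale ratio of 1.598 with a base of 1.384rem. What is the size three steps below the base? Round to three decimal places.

0.339rem

Every step multiplies by the scale ratio.
1.384 ÷ 1.598³ = 1.384 ÷ 4.08066 ≈ 0.339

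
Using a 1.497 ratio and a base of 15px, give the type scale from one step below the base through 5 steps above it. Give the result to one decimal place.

10.0px, 15.0px, 22.5px, 33.6px, 50.3px, 75.3px, 112.8px

Step -1: 15.0 ÷ 1.497 = 10.0
Step 0: 15px
Step 1: 15.0 × 1.497 = 22.5
Step 2: 15.0 × 1.497² = 33.6
Step 3: 15.0 × 1.497³ = 50.3
Step 4: 15.0 × 1.497⁴ = 75.3
Step 5: 15.0 × 1.497⁵ = 112.8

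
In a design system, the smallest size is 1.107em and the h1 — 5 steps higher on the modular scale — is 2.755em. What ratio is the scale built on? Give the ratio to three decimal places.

r⁵ = 2.755 / 1.107, so r = (2.755/1.107)^(1/5).
r = 2.4887^(1/5) ≈ 1.2000

1.200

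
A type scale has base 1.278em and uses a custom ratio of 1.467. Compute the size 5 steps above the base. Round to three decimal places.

A modular type scale is a geometric sequence: sizeₙ = base × rⁿ.
1.278 × 1.467⁵ = 1.278 × 6.79439 ≈ 8.683

8.683em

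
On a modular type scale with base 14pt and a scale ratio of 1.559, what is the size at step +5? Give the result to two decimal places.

128.93pt

Each step on a modular scale multiplies by the ratio, so the size n steps from the base is base × ratioⁿ.
14.0 × 1.559⁵ = 14.0 × 9.20938 ≈ 128.93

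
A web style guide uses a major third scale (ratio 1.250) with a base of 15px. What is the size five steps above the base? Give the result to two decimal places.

45.78px

Each step on a modular scale multiplies by the ratio, so the size n steps from the base is base × ratioⁿ.
15.0 × 1.250⁵ = 15.0 × 3.05176 ≈ 45.78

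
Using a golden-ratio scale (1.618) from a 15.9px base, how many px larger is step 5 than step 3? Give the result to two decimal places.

108.97px

Step 3: 15.9 × 1.618³ = 67.3492px
Step 5: 15.9 × 1.618⁵ = 176.3152px
Difference: 176.3152 − 67.3492 = 108.9660px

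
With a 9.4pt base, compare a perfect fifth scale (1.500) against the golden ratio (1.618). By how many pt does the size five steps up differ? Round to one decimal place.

32.9pt

Perfect fifth: 9.4 × 1.500⁵ = 71.381pt
Golden ratio: 9.4 × 1.618⁵ = 104.237pt
Difference: 104.237 − 71.381 = 32.856pt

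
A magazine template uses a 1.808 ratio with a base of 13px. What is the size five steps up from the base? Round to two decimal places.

251.15px

Every step multiplies by the scale ratio.
13.0 × 1.808⁵ = 13.0 × 19.31933 ≈ 251.15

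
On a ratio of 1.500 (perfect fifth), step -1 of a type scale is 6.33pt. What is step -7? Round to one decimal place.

0.6pt

The gap is -7 − (-1) = -6 steps, so the factor is 1.500^-6.
6.33 ÷ 1.500⁶ = 6.33 ÷ 11.39062 ≈ 0.556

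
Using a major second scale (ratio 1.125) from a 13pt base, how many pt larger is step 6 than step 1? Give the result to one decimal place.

Step 1: 13.0 × 1.125 = 14.625pt
Step 6: 13.0 × 1.125⁶ = 26.355pt
Difference: 26.355 − 14.625 = 11.730pt

11.7pt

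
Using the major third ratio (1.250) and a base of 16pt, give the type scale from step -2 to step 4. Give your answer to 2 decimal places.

10.24pt, 12.80pt, 16.00pt, 20.00pt, 25.00pt, 31.25pt, 39.06pt

Step -2: 16.0 ÷ 1.250² = 10.24
Step -1: 16.0 ÷ 1.250 = 12.80
Step 0: 16pt
Step 1: 16.0 × 1.250 = 20.00
Step 2: 16.0 × 1.250² = 25.00
Step 3: 16.0 × 1.250³ = 31.25
Step 4: 16.0 × 1.250⁴ = 39.06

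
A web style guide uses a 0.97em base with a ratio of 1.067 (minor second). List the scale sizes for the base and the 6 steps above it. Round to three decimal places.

0.970em, 1.035em, 1.104em, 1.178em, 1.257em, 1.342em, 1.431em

Step 0: 0.97em
Step 1: 0.97 × 1.067 = 1.035
Step 2: 0.97 × 1.067² = 1.104
Step 3: 0.97 × 1.067³ = 1.178
Step 4: 0.97 × 1.067⁴ = 1.257
Step 5: 0.97 × 1.067⁵ = 1.342
Step 6: 0.97 × 1.067⁶ = 1.431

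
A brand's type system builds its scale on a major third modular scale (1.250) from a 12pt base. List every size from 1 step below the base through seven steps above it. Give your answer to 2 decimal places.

Step -1: 12.0 ÷ 1.250 = 9.60
Step 0: 12pt
Step 1: 12.0 × 1.250 = 15.00
Step 2: 12.0 × 1.250² = 18.75
Step 3: 12.0 × 1.250³ = 23.44
Step 4: 12.0 × 1.250⁴ = 29.30
Step 5: 12.0 × 1.250⁵ = 36.62
Step 6: 12.0 × 1.250⁶ = 45.78
Step 7: 12.0 × 1.250⁷ = 57.22

9.60pt, 12.00pt, 15.00pt, 18.75pt, 23.44pt, 29.30pt, 36.62pt, 45.78pt, 57.22pt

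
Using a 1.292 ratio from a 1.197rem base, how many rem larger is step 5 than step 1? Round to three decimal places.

Step 1: 1.197 × 1.292 = 1.54652rem
Step 5: 1.197 × 1.292⁵ = 4.30930rem
Difference: 4.30930 − 1.54652 = 2.76278rem

2.763rem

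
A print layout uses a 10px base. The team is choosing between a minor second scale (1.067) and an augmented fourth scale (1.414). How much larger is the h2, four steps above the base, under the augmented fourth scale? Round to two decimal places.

Minor second: 10.0 × 1.067⁴ = 12.9616px
Augmented fourth: 10.0 × 1.414⁴ = 39.9758px
Difference: 39.9758 − 12.9616 = 27.0142px

27.01px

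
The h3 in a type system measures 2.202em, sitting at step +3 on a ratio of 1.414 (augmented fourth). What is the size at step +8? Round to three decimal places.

The gap is 8 − (3) = 5 steps, so the factor is 1.414^5.
2.202 × 1.414⁵ = 2.202 × 5.65258 ≈ 12.447

12.447em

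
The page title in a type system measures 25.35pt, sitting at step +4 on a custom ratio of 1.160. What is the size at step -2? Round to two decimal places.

25.35 ÷ 1.160⁶ = 25.35 ÷ 2.43640 ≈ 10.405

10.40pt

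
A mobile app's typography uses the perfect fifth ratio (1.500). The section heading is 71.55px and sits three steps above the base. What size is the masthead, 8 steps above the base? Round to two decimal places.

543.33px

The gap is 8 − (3) = 5 steps, so the factor is 1.500^5.
71.55 × 1.500⁵ = 71.55 × 7.59375 ≈ 543.333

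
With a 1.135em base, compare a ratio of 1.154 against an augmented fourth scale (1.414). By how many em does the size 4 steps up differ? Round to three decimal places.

2.524em

At 1.154: 1.135 × 1.154⁴ = 2.01289em
Augmented fourth: 1.135 × 1.414⁴ = 4.53726em
Difference: 4.53726 − 2.01289 = 2.52437em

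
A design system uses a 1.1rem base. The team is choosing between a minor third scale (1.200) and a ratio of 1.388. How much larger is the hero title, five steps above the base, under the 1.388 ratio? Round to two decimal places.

Minor third: 1.1 × 1.200⁵ = 2.7372rem
At 1.388: 1.1 × 1.388⁵ = 5.6668rem
Difference: 5.6668 − 2.7372 = 2.9296rem

2.93rem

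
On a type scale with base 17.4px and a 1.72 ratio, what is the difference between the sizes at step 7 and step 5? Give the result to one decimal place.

513.0px

Step 5: 17.4 × 1.72⁵ = 261.934px
Step 7: 17.4 × 1.72⁷ = 774.905px
Difference: 774.905 − 261.934 = 512.971px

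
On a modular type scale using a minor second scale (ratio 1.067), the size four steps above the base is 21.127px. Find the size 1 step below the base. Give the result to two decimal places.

Moving from step +4 to step -1 is 5 steps down, so divide by r⁵.
21.127 ÷ 1.067⁵ = 21.127 ÷ 1.38300 ≈ 15.276

15.28px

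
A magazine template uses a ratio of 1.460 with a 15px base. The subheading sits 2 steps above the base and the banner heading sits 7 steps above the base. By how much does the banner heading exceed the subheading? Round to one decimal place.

180.1px

Step 2: 15.0 × 1.460² = 31.974px
Step 7: 15.0 × 1.460⁷ = 212.110px
Difference: 212.110 − 31.974 = 180.136px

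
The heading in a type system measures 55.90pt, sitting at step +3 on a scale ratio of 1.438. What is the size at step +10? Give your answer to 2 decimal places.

710.76pt

55.90 × 1.438⁷ = 55.90 × 12.71488 ≈ 710.762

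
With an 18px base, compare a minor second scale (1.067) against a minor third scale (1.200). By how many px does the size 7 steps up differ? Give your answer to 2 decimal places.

Minor second: 18.0 × 1.067⁷ = 28.3415px
Minor third: 18.0 × 1.200⁷ = 64.4973px
Difference: 64.4973 − 28.3415 = 36.1558px

36.16px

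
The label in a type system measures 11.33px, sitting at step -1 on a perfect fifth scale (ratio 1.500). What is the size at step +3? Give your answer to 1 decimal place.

57.4px

The gap is 3 − (-1) = 4 steps, so the factor is 1.500^4.
11.33 × 1.500⁴ = 11.33 × 5.06250 ≈ 57.358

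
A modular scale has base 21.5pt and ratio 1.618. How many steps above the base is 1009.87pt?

1.618ⁿ = 1009.87 / 21.5 = 46.9707
n = ln(46.9707) / ln(1.618) = 3.8495 / 0.4812 ≈ 8.00

8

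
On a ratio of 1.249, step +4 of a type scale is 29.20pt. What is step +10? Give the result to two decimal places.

29.20 × 1.249⁶ = 29.20 × 3.79642 ≈ 110.856

110.86pt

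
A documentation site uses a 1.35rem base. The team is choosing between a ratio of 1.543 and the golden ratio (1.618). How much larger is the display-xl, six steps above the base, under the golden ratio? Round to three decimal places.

At 1.543: 1.35 × 1.543⁶ = 18.21920rem
Golden ratio: 1.35 × 1.618⁶ = 24.22171rem
Difference: 24.22171 − 18.21920 = 6.00251rem

6.003rem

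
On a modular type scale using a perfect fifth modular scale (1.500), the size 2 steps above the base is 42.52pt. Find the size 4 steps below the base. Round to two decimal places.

The gap is -4 − (2) = -6 steps, so the factor is 1.500^-6.
42.52 ÷ 1.500⁶ = 42.52 ÷ 11.39062 ≈ 3.733

3.73pt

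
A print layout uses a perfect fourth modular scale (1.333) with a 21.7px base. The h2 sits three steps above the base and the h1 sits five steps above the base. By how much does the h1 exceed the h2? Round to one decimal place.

39.9px

Step 3: 21.7 × 1.333³ = 51.398px
Step 5: 21.7 × 1.333⁵ = 91.329px
Difference: 91.329 − 51.398 = 39.931px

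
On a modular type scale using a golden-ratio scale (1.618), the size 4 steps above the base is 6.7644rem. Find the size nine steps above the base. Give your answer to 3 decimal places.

75.010rem

6.7644 × 1.618⁵ = 6.7644 × 11.08901 ≈ 75.010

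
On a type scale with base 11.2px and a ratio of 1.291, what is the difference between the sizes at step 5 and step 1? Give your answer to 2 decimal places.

25.71px

Step 1: 11.2 × 1.291 = 14.4592px
Step 5: 11.2 × 1.291⁵ = 40.1651px
Difference: 40.1651 − 14.4592 = 25.7059px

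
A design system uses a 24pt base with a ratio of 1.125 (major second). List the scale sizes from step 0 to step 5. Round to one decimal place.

24.0pt, 27.0pt, 30.4pt, 34.2pt, 38.4pt, 43.2pt

Step 0: 24pt
Step 1: 24.0 × 1.125 = 27.0
Step 2: 24.0 × 1.125² = 30.4
Step 3: 24.0 × 1.125³ = 34.2
Step 4: 24.0 × 1.125⁴ = 38.4
Step 5: 24.0 × 1.125⁵ = 43.2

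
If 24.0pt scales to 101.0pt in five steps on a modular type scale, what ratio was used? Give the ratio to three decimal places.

1.333

r⁵ = 101.0 / 24.0, so r = (101.0/24.0)^(1/5).
r = 4.2083^(1/5) ≈ 1.3330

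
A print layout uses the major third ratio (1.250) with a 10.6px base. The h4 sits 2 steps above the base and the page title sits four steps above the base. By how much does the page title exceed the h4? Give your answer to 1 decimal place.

Step 2: 10.6 × 1.250² = 16.562px
Step 4: 10.6 × 1.250⁴ = 25.879px
Difference: 25.879 − 16.562 = 9.317px

9.3px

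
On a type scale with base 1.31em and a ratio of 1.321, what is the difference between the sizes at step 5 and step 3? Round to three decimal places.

2.250em

Step 3: 1.31 × 1.321³ = 3.01981em
Step 5: 1.31 × 1.321⁵ = 5.26969em
Difference: 5.26969 − 3.01981 = 2.24988em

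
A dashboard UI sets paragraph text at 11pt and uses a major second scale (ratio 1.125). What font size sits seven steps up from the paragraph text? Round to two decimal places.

25.09pt

Each step on a modular scale multiplies by the ratio, so the size n steps from the base is base × ratioⁿ.
11.0 × 1.125⁷ = 11.0 × 2.28070 ≈ 25.09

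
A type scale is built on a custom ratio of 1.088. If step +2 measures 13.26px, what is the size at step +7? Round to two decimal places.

Moving from step +2 to step +7 is 5 steps up, so multiply by r⁵.
13.26 × 1.088⁵ = 13.26 × 1.52456 ≈ 20.216

20.22px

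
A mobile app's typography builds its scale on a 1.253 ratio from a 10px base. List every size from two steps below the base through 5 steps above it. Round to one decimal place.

6.4px, 8.0px, 10.0px, 12.5px, 15.7px, 19.7px, 24.6px, 30.9px

Step -2: 10.0 ÷ 1.253² = 6.4
Step -1: 10.0 ÷ 1.253 = 8.0
Step 0: 10px
Step 1: 10.0 × 1.253 = 12.5
Step 2: 10.0 × 1.253² = 15.7
Step 3: 10.0 × 1.253³ = 19.7
Step 4: 10.0 × 1.253⁴ = 24.6
Step 5: 10.0 × 1.253⁵ = 30.9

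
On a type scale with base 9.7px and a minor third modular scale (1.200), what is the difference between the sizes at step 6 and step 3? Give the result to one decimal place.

12.2px

Step 3: 9.7 × 1.200³ = 16.762px
Step 6: 9.7 × 1.200⁶ = 28.964px
Difference: 28.964 − 16.762 = 12.202px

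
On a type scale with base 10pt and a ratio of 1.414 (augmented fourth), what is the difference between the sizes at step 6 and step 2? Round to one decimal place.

Step 2: 10.0 × 1.414² = 19.994pt
Step 6: 10.0 × 1.414⁶ = 79.928pt
Difference: 79.928 − 19.994 = 59.934pt

59.9pt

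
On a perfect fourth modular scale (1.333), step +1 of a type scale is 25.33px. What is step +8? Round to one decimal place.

189.4px

25.33 × 1.333⁷ = 25.33 × 7.47844 ≈ 189.429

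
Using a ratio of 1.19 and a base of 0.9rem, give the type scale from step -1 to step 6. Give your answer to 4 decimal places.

0.7563rem, 0.9000rem, 1.0710rem, 1.2745rem, 1.5166rem, 1.8048rem, 2.1477rem, 2.5558rem

Step -1: 0.9 ÷ 1.19 = 0.7563
Step 0: 0.9rem
Step 1: 0.9 × 1.19 = 1.0710
Step 2: 0.9 × 1.19² = 1.2745
Step 3: 0.9 × 1.19³ = 1.5166
Step 4: 0.9 × 1.19⁴ = 1.8048
Step 5: 0.9 × 1.19⁵ = 2.1477
Step 6: 0.9 × 1.19⁶ = 2.5558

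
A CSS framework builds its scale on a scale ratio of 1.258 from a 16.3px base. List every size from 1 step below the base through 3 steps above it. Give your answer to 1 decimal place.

13.0px, 16.3px, 20.5px, 25.8px, 32.5px

Step -1: 16.3 ÷ 1.258 = 13.0
Step 0: 16.3px
Step 1: 16.3 × 1.258 = 20.5
Step 2: 16.3 × 1.258² = 25.8
Step 3: 16.3 × 1.258³ = 32.5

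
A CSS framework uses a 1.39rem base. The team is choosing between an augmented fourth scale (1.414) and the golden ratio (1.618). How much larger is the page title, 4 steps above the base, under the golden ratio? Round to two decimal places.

Augmented fourth: 1.39 × 1.414⁴ = 5.5566rem
Golden ratio: 1.39 × 1.618⁴ = 9.5264rem
Difference: 9.5264 − 5.5566 = 3.9698rem

3.97rem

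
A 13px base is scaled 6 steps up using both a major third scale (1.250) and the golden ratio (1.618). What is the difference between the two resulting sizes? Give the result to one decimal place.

Major third: 13.0 × 1.250⁶ = 49.591px
Golden ratio: 13.0 × 1.618⁶ = 233.246px
Difference: 233.246 − 49.591 = 183.655px

183.7px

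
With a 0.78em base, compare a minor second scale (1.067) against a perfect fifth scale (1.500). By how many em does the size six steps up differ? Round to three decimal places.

Minor second: 0.78 × 1.067⁶ = 1.15102em
Perfect fifth: 0.78 × 1.500⁶ = 8.88469em
Difference: 8.88469 − 1.15102 = 7.73367em

7.734em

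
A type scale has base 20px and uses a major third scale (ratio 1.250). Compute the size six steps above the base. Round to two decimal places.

Each step on a modular scale multiplies by the ratio, so the size n steps from the base is base × ratioⁿ.
20.0 × 1.250⁶ = 20.0 × 3.81470 ≈ 76.29

76.29px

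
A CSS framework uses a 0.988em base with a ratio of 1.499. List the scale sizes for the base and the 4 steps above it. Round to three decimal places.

Step 0: 0.988em
Step 1: 0.988 × 1.499 = 1.481
Step 2: 0.988 × 1.499² = 2.220
Step 3: 0.988 × 1.499³ = 3.328
Step 4: 0.988 × 1.499⁴ = 4.988

0.988em, 1.481em, 2.220em, 3.328em, 4.988em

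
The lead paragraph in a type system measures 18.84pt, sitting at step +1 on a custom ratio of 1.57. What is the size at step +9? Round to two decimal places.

The gap is 9 − (1) = 8 steps, so the factor is 1.57^8.
18.84 × 1.57⁸ = 18.84 × 36.91452 ≈ 695.470

695.47pt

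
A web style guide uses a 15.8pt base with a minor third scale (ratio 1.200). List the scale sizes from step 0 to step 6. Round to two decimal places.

15.80pt, 18.96pt, 22.75pt, 27.30pt, 32.76pt, 39.32pt, 47.18pt

Step 0: 15.8pt
Step 1: 15.8 × 1.200 = 18.96
Step 2: 15.8 × 1.200² = 22.75
Step 3: 15.8 × 1.200³ = 27.30
Step 4: 15.8 × 1.200⁴ = 32.76
Step 5: 15.8 × 1.200⁵ = 39.32
Step 6: 15.8 × 1.200⁶ = 47.18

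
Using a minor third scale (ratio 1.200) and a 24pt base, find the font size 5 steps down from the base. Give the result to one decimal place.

24.0 ÷ 1.200⁵ = 24.0 ÷ 2.48832 ≈ 9.65

9.6pt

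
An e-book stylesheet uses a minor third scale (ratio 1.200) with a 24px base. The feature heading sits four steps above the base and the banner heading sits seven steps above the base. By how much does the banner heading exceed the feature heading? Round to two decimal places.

Step 4: 24.0 × 1.200⁴ = 49.7664px
Step 7: 24.0 × 1.200⁷ = 85.9963px
Difference: 85.9963 − 49.7664 = 36.2299px

36.23px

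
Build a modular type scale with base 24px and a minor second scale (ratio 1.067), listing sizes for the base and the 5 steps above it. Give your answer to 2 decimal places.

Step 0: 24px
Step 1: 24.0 × 1.067 = 25.61
Step 2: 24.0 × 1.067² = 27.32
Step 3: 24.0 × 1.067³ = 29.15
Step 4: 24.0 × 1.067⁴ = 31.11
Step 5: 24.0 × 1.067⁵ = 33.19

24.00px, 25.61px, 27.32px, 29.15px, 31.11px, 33.19px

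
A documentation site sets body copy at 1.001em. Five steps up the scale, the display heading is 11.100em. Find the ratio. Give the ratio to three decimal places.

The ratio satisfies 1.001 × r⁵ = 11.100, so r = (11.100 / 1.001)^(1/5).
r = 11.0889^(1/5) ≈ 1.6180

1.618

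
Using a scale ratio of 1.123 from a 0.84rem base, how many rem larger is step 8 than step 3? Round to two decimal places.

Step 3: 0.84 × 1.123³ = 1.1896rem
Step 8: 0.84 × 1.123⁸ = 2.1248rem
Difference: 2.1248 − 1.1896 = 0.9352rem

0.94rem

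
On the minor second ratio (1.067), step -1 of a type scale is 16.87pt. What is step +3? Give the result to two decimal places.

The gap is 3 − (-1) = 4 steps, so the factor is 1.067^4.
16.87 × 1.067⁴ = 16.87 × 1.29616 ≈ 21.866

21.87pt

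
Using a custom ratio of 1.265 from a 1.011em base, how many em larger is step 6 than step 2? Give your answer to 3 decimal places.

2.525em

Step 2: 1.011 × 1.265² = 1.61783em
Step 6: 1.011 × 1.265⁶ = 4.14280em
Difference: 4.14280 − 1.61783 = 2.52497em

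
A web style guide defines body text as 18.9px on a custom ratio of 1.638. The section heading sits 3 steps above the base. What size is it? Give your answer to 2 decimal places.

83.06px

18.9 × 1.638³ = 18.9 × 4.39483 ≈ 83.06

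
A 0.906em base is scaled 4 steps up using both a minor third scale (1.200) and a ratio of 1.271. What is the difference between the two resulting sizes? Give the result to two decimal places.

Minor third: 0.906 × 1.200⁴ = 1.8787em
At 1.271: 0.906 × 1.271⁴ = 2.3643em
Difference: 2.3643 − 1.8787 = 0.4856em

0.49em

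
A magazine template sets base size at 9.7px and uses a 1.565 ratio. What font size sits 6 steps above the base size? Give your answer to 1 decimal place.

142.5px

A modular type scale is a geometric sequence: sizeₙ = base × rⁿ.
9.7 × 1.565⁶ = 9.7 × 14.69217 ≈ 142.51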